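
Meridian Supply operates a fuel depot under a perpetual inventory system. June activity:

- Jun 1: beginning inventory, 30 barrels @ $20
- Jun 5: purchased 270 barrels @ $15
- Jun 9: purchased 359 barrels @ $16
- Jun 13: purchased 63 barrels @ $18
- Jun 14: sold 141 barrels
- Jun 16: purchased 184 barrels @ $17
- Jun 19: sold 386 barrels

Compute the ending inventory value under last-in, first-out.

Jun 14, 141 sold [LIFO — newest first]: 63 @ $18 + 78 @ $16 = $2,382
Jun 19, 386 sold [LIFO — newest first]: 184 @ $17 + 202 @ $16 = $6,360
Total COGS = $2,382 + $6,360 = $8,742
Ending inventory: 30 @ $20 + 270 @ $15 + 79 @ $16 = $5,914

Ending inventory = $5,914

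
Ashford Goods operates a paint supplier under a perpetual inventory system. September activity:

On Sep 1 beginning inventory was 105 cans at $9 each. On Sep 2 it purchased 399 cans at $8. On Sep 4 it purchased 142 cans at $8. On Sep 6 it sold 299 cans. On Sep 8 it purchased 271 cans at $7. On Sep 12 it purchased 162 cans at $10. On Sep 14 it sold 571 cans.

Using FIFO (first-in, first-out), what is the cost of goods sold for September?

Sep 6, 299 sold [FIFO — oldest first]: 105 @ $9 + 194 @ $8 = $2,497
Sep 14, 571 sold [FIFO — oldest first]: 205 @ $8 + 142 @ $8 + 224 @ $7 = $4,344
Total COGS = $2,497 + $4,344 = $6,841
Ending inventory: 47 @ $7 + 162 @ $10 = $1,949
Check: goods available $8,790 = COGS $6,841 + ending $1,949

COGS = $6,841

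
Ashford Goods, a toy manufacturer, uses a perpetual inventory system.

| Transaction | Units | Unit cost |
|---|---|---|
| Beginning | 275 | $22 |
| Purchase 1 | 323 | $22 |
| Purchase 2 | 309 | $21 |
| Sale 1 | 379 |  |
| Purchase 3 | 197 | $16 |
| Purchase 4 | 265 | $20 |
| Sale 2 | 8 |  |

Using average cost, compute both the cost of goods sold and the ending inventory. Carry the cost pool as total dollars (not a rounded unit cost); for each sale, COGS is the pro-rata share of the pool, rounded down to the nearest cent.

After Beginning: 275 on hand, pool $6,050.00 (≈ $22.0000 each)
After Purchase 1: 598 on hand, pool $13,156.00 (≈ $22.0000 each)
After Purchase 2: 907 on hand, pool $19,645.00 (≈ $21.6593 each)
Sale 1, sell 379: 379/907 × $19,645.00 → $8,208.88
After Purchase 3: 725 on hand, pool $14,588.12 (≈ $20.1215 each)
After Purchase 4: 990 on hand, pool $19,888.12 (≈ $20.0890 each)
Sale 2, sell 8: 8/990 × $19,888.12 → $160.71
Total COGS = $8,208.88 + $160.71 = $8,369.59
Ending inventory (cost pool remaining) = $19,727.41

COGS = $8,369.59; ending inventory = $19,727.41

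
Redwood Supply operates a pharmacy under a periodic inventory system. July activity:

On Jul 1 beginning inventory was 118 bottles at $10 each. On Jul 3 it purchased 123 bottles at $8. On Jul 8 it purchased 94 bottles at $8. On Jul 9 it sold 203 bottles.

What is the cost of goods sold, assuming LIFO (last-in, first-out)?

COGS = $1,624

Jul 9, 203 sold [LIFO — newest first]: 94 @ $8 + 109 @ $8 = $1,624
Ending inventory: 118 @ $10 + 14 @ $8 = $1,292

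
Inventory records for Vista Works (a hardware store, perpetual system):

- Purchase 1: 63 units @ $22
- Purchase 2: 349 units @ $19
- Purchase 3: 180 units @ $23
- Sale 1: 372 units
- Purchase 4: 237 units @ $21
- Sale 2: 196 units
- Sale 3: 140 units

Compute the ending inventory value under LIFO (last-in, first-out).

Ending inventory = $2,488

Sale 1 (372) [LIFO — newest first]: 180 @ $23 + 192 @ $19 = $7,788
Sale 2 (196) [LIFO — newest first]: 196 @ $21 = $4,116
Sale 3 (140) [LIFO — newest first]: 41 @ $21 + 99 @ $19 = $2,742
Total COGS = $7,788 + $4,116 + $2,742 = $14,646
Ending inventory: 63 @ $22 + 58 @ $19 = $2,488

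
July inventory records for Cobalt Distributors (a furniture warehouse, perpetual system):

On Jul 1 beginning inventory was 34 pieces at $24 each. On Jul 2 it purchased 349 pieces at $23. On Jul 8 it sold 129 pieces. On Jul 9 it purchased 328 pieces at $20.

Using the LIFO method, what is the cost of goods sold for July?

COGS = $2,967

Jul 8, 129 sold [LIFO — newest first]: 129 @ $23 = $2,967
Ending inventory: 34 @ $24 + 220 @ $23 + 328 @ $20 = $12,436
Check: goods available $15,403 = COGS $2,967 + ending $12,436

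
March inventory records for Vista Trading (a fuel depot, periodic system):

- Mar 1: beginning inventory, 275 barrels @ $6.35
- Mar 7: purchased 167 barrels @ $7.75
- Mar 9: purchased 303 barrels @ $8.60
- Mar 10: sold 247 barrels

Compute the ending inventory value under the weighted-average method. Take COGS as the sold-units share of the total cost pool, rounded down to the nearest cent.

Mar 10, sell 247: 247/745 × $5,646.30 → $1,871.99
Ending inventory (cost pool remaining) = $3,774.31
Check: goods available $5,646.30 = COGS $1,871.99 + ending $3,774.31

Ending inventory = $3,774.31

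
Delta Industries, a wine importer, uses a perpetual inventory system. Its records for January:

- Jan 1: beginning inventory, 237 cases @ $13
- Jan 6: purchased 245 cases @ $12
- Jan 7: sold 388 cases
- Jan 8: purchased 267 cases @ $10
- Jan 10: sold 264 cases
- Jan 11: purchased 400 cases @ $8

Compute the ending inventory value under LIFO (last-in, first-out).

Ending inventory = $4,452

Jan 7, 388 sold [LIFO — newest first]: 245 @ $12 + 143 @ $13 = $4,799
Jan 10, 264 sold [LIFO — newest first]: 264 @ $10 = $2,640
Total COGS = $4,799 + $2,640 = $7,439
Ending inventory: 94 @ $13 + 3 @ $10 + 400 @ $8 = $4,452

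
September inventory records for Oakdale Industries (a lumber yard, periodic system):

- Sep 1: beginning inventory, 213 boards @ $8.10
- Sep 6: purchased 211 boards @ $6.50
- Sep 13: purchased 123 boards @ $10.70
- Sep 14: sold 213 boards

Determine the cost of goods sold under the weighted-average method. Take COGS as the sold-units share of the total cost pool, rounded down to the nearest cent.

Sep 14, sell 213: 213/547 × $4,412.90 → $1,718.36
Ending inventory (cost pool remaining) = $2,694.54

COGS = $1,718.36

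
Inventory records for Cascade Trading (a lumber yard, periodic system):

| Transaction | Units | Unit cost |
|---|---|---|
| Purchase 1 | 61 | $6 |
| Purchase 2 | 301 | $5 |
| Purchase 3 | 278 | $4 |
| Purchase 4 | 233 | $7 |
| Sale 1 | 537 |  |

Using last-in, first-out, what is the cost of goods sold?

COGS = $2,873

Sale 1 (537) [LIFO — newest first]: 233 @ $7 + 278 @ $4 + 26 @ $5 = $2,873
Ending inventory: 61 @ $6 + 275 @ $5 = $1,741
Check: goods available $4,614 = COGS $2,873 + ending $1,741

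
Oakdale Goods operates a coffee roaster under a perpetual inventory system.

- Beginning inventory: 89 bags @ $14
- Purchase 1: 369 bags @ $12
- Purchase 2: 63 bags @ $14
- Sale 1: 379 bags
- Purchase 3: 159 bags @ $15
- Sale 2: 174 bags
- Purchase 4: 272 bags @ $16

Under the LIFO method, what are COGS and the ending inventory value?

COGS = $7,239; ending inventory = $6,054

Sale 1 (379) [LIFO — newest first]: 63 @ $14 + 316 @ $12 = $4,674
Sale 2 (174) [LIFO — newest first]: 159 @ $15 + 15 @ $12 = $2,565
Total COGS = $4,674 + $2,565 = $7,239
Ending inventory: 89 @ $14 + 38 @ $12 + 272 @ $16 = $6,054
Check: goods available $13,293 = COGS $7,239 + ending $6,054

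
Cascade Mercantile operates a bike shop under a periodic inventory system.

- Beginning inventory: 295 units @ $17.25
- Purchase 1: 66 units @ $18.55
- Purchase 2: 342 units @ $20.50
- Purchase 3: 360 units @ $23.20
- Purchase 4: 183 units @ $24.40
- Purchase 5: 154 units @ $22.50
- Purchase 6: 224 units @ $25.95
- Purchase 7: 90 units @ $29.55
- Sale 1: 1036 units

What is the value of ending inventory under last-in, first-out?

Sale 1 (1036) [LIFO — newest first]: 90 @ $29.55 + 224 @ $25.95 + 154 @ $22.50 + 183 @ $24.40 + 360 @ $23.20 + 25 @ $20.50 = $25,267.00
Ending inventory: 295 @ $17.25 + 66 @ $18.55 + 317 @ $20.50 = $12,811.55

Ending inventory = $12,811.55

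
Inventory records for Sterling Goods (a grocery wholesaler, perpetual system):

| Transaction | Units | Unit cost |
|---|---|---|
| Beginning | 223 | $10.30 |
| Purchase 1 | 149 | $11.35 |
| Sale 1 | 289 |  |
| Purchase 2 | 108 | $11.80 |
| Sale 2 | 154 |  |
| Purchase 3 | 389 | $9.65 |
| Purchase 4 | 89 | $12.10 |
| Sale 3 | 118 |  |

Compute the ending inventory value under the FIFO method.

Sale 1 (289) [FIFO — oldest first]: 223 @ $10.30 + 66 @ $11.35 = $3,046.00
Sale 2 (154) [FIFO — oldest first]: 83 @ $11.35 + 71 @ $11.80 = $1,779.85
Sale 3 (118) [FIFO — oldest first]: 37 @ $11.80 + 81 @ $9.65 = $1,218.25
Total COGS = $3,046.00 + $1,779.85 + $1,218.25 = $6,044.10
Ending inventory: 308 @ $9.65 + 89 @ $12.10 = $4,049.10
Check: goods available $10,093.20 = COGS $6,044.10 + ending $4,049.10

Ending inventory = $4,049.10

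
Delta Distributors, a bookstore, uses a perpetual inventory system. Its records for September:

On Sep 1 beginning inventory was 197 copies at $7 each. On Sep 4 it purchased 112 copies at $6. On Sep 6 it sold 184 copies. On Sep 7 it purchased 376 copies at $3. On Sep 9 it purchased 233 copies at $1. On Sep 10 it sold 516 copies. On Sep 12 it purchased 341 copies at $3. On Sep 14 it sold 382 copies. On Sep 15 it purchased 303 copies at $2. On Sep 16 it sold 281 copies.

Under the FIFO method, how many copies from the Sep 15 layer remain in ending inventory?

Sep 6, 184 sold [FIFO — oldest first]: 184 @ $7 = $1,288
Sep 10, 516 sold [FIFO — oldest first]: 13 @ $7 + 112 @ $6 + 376 @ $3 + 15 @ $1 = $1,906
Sep 14, 382 sold [FIFO — oldest first]: 218 @ $1 + 164 @ $3 = $710
Sep 16, 281 sold [FIFO — oldest first]: 177 @ $3 + 104 @ $2 = $739
Total COGS = $1,288 + $1,906 + $710 + $739 = $4,643
Ending inventory: 199 @ $2 = $398

199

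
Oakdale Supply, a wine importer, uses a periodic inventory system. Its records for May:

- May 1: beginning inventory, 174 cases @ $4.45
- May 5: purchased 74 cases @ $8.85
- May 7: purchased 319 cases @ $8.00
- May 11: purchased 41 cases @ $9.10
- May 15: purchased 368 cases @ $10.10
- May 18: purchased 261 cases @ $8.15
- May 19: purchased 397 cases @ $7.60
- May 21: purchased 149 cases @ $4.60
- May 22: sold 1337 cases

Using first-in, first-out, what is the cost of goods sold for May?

COGS = $10,958.25

May 22, 1337 sold [FIFO — oldest first]: 174 @ $4.45 + 74 @ $8.85 + 319 @ $8.00 + 41 @ $9.10 + 368 @ $10.10 + 261 @ $8.15 + 100 @ $7.60 = $10,958.25
Ending inventory: 297 @ $7.60 + 149 @ $4.60 = $2,942.60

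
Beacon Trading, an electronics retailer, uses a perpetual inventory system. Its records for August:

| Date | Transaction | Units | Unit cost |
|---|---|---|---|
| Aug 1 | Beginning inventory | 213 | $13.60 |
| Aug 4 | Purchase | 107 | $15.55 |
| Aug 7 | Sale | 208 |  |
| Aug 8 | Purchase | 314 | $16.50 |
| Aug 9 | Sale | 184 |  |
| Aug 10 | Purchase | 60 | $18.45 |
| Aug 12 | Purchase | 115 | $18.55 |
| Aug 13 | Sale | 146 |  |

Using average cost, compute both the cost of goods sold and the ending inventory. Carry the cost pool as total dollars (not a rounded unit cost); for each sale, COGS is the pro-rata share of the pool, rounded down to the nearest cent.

COGS = $8,374.10; ending inventory = $4,607.80

After Aug 1: 213 on hand, pool $2,896.80 (≈ $13.6000 each)
After Aug 4: 320 on hand, pool $4,560.65 (≈ $14.2520 each)
Aug 7, sell 208: 208/320 × $4,560.65 → $2,964.42
After Aug 8: 426 on hand, pool $6,777.23 (≈ $15.9090 each)
Aug 9, sell 184: 184/426 × $6,777.23 → $2,927.25
After Aug 10: 302 on hand, pool $4,956.98 (≈ $16.4138 each)
After Aug 12: 417 on hand, pool $7,090.23 (≈ $17.0029 each)
Aug 13, sell 146: 146/417 × $7,090.23 → $2,482.43
Total COGS = $2,964.42 + $2,927.25 + $2,482.43 = $8,374.10
Ending inventory (cost pool remaining) = $4,607.80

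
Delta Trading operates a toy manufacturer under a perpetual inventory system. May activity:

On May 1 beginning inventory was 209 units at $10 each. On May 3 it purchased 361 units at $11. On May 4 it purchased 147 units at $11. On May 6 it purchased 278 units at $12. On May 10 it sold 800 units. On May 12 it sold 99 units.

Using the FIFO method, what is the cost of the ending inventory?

May 10, 800 sold [FIFO — oldest first]: 209 @ $10 + 361 @ $11 + 147 @ $11 + 83 @ $12 = $8,674
May 12, 99 sold [FIFO — oldest first]: 99 @ $12 = $1,188
Total COGS = $8,674 + $1,188 = $9,862
Ending inventory: 96 @ $12 = $1,152

Ending inventory = $1,152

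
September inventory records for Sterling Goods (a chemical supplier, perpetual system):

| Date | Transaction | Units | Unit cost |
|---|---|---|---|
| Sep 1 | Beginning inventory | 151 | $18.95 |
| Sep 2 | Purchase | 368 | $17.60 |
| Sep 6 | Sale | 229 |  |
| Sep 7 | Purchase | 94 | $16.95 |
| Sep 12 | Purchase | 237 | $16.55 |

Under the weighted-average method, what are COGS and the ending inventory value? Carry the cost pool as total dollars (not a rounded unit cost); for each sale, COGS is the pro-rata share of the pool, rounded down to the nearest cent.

COGS = $4,120.34; ending inventory = $10,733.56

After Sep 1: 151 on hand, pool $2,861.45 (≈ $18.9500 each)
After Sep 2: 519 on hand, pool $9,338.25 (≈ $17.9928 each)
Sep 6, sell 229: 229/519 × $9,338.25 → $4,120.34
After Sep 7: 384 on hand, pool $6,811.21 (≈ $17.7375 each)
After Sep 12: 621 on hand, pool $10,733.56 (≈ $17.2843 each)
Ending inventory (cost pool remaining) = $10,733.56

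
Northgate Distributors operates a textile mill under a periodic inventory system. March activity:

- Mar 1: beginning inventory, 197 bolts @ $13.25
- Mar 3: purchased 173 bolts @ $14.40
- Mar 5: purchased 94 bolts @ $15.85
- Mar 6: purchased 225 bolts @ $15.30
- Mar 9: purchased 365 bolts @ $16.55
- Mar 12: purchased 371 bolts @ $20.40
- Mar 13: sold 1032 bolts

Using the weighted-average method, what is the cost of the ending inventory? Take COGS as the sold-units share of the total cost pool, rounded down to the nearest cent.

Ending inventory = $6,520.50

Mar 13, sell 1032: 1032/1425 × $23,643.00 → $17,122.50
Ending inventory (cost pool remaining) = $6,520.50
Check: goods available $23,643.00 = COGS $17,122.50 + ending $6,520.50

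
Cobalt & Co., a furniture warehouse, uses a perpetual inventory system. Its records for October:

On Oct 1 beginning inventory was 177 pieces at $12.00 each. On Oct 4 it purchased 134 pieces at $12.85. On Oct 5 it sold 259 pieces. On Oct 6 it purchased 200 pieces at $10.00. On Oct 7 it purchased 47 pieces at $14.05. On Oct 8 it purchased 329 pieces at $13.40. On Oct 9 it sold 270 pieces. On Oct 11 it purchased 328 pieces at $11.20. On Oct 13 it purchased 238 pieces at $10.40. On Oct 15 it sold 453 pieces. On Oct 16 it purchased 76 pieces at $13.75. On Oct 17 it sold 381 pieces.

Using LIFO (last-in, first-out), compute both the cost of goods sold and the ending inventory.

Oct 5, 259 sold [LIFO — newest first]: 134 @ $12.85 + 125 @ $12.00 = $3,221.90
Oct 9, 270 sold [LIFO — newest first]: 270 @ $13.40 = $3,618.00
Oct 15, 453 sold [LIFO — newest first]: 238 @ $10.40 + 215 @ $11.20 = $4,883.20
Oct 17, 381 sold [LIFO — newest first]: 76 @ $13.75 + 113 @ $11.20 + 59 @ $13.40 + 47 @ $14.05 + 86 @ $10.00 = $4,621.55
Total COGS = $3,221.90 + $3,618.00 + $4,883.20 + $4,621.55 = $16,344.65
Ending inventory: 52 @ $12.00 + 114 @ $10.00 = $1,764.00

COGS = $16,344.65; ending inventory = $1,764.00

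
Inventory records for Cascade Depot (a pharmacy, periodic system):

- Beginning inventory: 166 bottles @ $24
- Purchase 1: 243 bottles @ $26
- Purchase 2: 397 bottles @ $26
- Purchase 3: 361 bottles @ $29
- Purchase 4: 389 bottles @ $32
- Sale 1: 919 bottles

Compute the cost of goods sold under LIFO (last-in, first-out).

COGS = $27,311

Sale 1 (919) [LIFO — newest first]: 389 @ $32 + 361 @ $29 + 169 @ $26 = $27,311
Ending inventory: 166 @ $24 + 243 @ $26 + 228 @ $26 = $16,230
Check: goods available $43,541 = COGS $27,311 + ending $16,230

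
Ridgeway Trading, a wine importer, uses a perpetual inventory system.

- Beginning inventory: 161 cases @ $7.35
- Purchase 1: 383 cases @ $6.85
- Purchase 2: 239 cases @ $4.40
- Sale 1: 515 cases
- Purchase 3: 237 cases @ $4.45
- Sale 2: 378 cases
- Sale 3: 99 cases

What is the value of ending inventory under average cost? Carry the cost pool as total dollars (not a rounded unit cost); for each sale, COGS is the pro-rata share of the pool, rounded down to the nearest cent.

Ending inventory = $150.68

After Beginning: 161 on hand, pool $1,183.35 (≈ $7.3500 each)
After Purchase 1: 544 on hand, pool $3,806.90 (≈ $6.9980 each)
After Purchase 2: 783 on hand, pool $4,858.50 (≈ $6.2050 each)
Sale 1, sell 515: 515/783 × $4,858.50 → $3,195.56
After Purchase 3: 505 on hand, pool $2,717.59 (≈ $5.3814 each)
Sale 2, sell 378: 378/505 × $2,717.59 → $2,034.15
Sale 3, sell 99: 99/127 × $683.44 → $532.76
Total COGS = $3,195.56 + $2,034.15 + $532.76 = $5,762.47
Ending inventory (cost pool remaining) = $150.68
Check: goods available $5,913.15 = COGS $5,762.47 + ending $150.68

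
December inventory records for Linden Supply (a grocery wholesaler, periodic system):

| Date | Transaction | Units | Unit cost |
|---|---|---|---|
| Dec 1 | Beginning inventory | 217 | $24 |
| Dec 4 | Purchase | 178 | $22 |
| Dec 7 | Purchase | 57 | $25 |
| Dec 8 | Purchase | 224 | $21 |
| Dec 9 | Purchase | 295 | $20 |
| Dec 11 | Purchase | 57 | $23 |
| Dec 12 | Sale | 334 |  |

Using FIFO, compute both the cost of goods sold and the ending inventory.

Dec 12, 334 sold [FIFO — oldest first]: 217 @ $24 + 117 @ $22 = $7,782
Ending inventory: 61 @ $22 + 57 @ $25 + 224 @ $21 + 295 @ $20 + 57 @ $23 = $14,682

COGS = $7,782; ending inventory = $14,682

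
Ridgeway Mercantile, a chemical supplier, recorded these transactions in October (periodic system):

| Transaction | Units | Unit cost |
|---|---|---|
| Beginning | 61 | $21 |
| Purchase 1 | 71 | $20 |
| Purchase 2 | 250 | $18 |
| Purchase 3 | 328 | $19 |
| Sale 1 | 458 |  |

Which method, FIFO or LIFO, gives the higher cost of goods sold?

FIFO COGS: 61 @ $21 + 71 @ $20 + 250 @ $18 + 76 @ $19 = $8,645
LIFO COGS: 328 @ $19 + 130 @ $18 = $8,572

FIFO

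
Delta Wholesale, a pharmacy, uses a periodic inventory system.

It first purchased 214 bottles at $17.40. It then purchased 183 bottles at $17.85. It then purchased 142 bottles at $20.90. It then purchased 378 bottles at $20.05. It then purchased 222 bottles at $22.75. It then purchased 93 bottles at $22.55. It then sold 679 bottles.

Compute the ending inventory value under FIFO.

Sale 1 (679) [FIFO — oldest first]: 214 @ $17.40 + 183 @ $17.85 + 142 @ $20.90 + 140 @ $20.05 = $12,764.95
Ending inventory: 238 @ $20.05 + 222 @ $22.75 + 93 @ $22.55 = $11,919.55

Ending inventory = $11,919.55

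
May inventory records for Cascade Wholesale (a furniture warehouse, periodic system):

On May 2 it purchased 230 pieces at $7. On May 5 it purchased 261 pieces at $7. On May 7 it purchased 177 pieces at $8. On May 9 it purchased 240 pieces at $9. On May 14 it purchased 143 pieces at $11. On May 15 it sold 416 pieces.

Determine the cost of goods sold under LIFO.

May 15, 416 sold [LIFO — newest first]: 143 @ $11 + 240 @ $9 + 33 @ $8 = $3,997
Ending inventory: 230 @ $7 + 261 @ $7 + 144 @ $8 = $4,589

COGS = $3,997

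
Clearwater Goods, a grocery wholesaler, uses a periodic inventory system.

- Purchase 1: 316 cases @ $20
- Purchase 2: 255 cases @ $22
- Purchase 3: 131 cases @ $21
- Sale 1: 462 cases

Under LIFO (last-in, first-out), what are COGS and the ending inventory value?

COGS = $9,881; ending inventory = $4,800

Sale 1 (462) [LIFO — newest first]: 131 @ $21 + 255 @ $22 + 76 @ $20 = $9,881
Ending inventory: 240 @ $20 = $4,800
Check: goods available $14,681 = COGS $9,881 + ending $4,800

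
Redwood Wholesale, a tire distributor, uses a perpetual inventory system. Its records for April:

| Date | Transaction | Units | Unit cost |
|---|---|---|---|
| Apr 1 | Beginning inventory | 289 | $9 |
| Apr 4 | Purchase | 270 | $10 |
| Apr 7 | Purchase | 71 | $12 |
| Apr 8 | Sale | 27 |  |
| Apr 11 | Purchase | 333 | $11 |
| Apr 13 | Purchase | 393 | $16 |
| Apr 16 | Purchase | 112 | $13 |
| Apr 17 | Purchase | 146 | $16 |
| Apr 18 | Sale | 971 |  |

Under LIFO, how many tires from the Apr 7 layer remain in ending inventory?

Apr 8, 27 sold [LIFO — newest first]: 27 @ $12 = $324
Apr 18, 971 sold [LIFO — newest first]: 146 @ $16 + 112 @ $13 + 393 @ $16 + 320 @ $11 = $13,600
Total COGS = $324 + $13,600 = $13,924
Ending inventory: 289 @ $9 + 270 @ $10 + 44 @ $12 + 13 @ $11 = $5,972

44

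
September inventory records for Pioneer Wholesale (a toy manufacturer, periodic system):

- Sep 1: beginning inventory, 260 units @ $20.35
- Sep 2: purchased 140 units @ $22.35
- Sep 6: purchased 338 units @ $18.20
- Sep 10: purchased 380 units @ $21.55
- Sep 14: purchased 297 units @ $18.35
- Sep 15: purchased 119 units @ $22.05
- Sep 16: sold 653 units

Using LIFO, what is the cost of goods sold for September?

COGS = $13,181.25

Sep 16, 653 sold [LIFO — newest first]: 119 @ $22.05 + 297 @ $18.35 + 237 @ $21.55 = $13,181.25
Ending inventory: 260 @ $20.35 + 140 @ $22.35 + 338 @ $18.20 + 143 @ $21.55 = $17,653.25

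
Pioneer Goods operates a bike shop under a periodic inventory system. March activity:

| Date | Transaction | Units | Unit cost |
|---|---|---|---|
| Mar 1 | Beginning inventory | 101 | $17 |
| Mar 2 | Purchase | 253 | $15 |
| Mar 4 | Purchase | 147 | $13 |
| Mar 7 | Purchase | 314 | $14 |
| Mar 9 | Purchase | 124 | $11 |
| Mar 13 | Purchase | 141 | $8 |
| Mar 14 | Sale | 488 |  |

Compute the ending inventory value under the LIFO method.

Ending inventory = $8,697

Mar 14, 488 sold [LIFO — newest first]: 141 @ $8 + 124 @ $11 + 223 @ $14 = $5,614
Ending inventory: 101 @ $17 + 253 @ $15 + 147 @ $13 + 91 @ $14 = $8,697
Check: goods available $14,311 = COGS $5,614 + ending $8,697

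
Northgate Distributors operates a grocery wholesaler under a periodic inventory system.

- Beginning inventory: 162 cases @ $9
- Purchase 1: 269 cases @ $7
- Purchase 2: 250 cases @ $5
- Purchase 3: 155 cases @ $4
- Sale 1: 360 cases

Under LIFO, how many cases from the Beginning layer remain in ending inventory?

Sale 1 (360) [LIFO — newest first]: 155 @ $4 + 205 @ $5 = $1,645
Ending inventory: 162 @ $9 + 269 @ $7 + 45 @ $5 = $3,566

162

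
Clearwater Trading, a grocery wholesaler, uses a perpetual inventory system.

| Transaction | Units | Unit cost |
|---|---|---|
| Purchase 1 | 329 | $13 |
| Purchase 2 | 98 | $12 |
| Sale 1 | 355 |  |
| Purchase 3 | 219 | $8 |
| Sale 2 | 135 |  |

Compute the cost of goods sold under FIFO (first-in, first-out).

COGS = $5,957

Sale 1 (355) [FIFO — oldest first]: 329 @ $13 + 26 @ $12 = $4,589
Sale 2 (135) [FIFO — oldest first]: 72 @ $12 + 63 @ $8 = $1,368
Total COGS = $4,589 + $1,368 = $5,957
Ending inventory: 156 @ $8 = $1,248
Check: goods available $7,205 = COGS $5,957 + ending $1,248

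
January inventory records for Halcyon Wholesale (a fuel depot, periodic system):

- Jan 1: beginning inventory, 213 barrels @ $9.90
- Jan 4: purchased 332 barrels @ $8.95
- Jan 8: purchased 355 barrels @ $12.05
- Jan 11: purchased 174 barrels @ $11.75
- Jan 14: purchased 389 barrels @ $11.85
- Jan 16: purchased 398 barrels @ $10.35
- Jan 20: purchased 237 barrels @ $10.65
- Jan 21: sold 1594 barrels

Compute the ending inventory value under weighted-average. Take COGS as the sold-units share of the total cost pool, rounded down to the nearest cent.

Ending inventory = $5,442.47

Jan 21, sell 1594: 1594/2098 × $22,655.35 → $17,212.88
Ending inventory (cost pool remaining) = $5,442.47
Check: goods available $22,655.35 = COGS $17,212.88 + ending $5,442.47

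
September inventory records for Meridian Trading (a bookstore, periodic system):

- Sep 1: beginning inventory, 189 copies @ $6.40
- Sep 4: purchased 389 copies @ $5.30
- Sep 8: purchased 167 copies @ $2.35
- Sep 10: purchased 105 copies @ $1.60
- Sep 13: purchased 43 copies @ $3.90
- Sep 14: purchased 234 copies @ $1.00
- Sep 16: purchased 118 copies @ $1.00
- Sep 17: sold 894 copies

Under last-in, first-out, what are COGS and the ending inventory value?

COGS = $2,283.25; ending inventory = $2,068.20

Sep 17, 894 sold [LIFO — newest first]: 118 @ $1.00 + 234 @ $1.00 + 43 @ $3.90 + 105 @ $1.60 + 167 @ $2.35 + 227 @ $5.30 = $2,283.25
Ending inventory: 189 @ $6.40 + 162 @ $5.30 = $2,068.20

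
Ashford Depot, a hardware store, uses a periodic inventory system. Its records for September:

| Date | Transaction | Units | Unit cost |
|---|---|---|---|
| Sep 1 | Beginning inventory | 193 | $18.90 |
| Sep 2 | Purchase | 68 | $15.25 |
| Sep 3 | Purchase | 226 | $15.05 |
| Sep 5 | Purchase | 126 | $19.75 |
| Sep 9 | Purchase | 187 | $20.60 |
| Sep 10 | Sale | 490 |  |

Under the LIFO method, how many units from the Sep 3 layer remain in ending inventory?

Sep 10, 490 sold [LIFO — newest first]: 187 @ $20.60 + 126 @ $19.75 + 177 @ $15.05 = $9,004.55
Ending inventory: 193 @ $18.90 + 68 @ $15.25 + 49 @ $15.05 = $5,422.15
Check: goods available $14,426.70 = COGS $9,004.55 + ending $5,422.15

49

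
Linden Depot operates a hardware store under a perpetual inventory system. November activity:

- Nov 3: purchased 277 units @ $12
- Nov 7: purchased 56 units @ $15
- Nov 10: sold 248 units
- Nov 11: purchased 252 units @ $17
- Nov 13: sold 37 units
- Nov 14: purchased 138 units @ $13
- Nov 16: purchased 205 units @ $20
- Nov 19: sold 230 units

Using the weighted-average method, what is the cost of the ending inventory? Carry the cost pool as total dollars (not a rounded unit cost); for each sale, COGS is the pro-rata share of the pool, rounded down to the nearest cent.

After Nov 3: 277 on hand, pool $3,324.00 (≈ $12.0000 each)
After Nov 7: 333 on hand, pool $4,164.00 (≈ $12.5045 each)
Nov 10, sell 248: 248/333 × $4,164.00 → $3,101.11
After Nov 11: 337 on hand, pool $5,346.89 (≈ $15.8661 each)
Nov 13, sell 37: 37/337 × $5,346.89 → $587.04
After Nov 14: 438 on hand, pool $6,553.85 (≈ $14.9631 each)
After Nov 16: 643 on hand, pool $10,653.85 (≈ $16.5690 each)
Nov 19, sell 230: 230/643 × $10,653.85 → $3,810.86
Total COGS = $3,101.11 + $587.04 + $3,810.86 = $7,499.01
Ending inventory (cost pool remaining) = $6,842.99

Ending inventory = $6,842.99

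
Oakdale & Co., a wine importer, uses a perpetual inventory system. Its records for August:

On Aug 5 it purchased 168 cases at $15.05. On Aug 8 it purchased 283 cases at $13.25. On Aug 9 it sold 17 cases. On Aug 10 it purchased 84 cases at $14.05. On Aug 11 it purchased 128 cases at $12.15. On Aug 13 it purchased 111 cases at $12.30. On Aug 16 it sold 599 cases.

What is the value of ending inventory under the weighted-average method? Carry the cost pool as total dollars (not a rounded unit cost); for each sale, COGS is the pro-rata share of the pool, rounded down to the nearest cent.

Ending inventory = $2,116.87

After Aug 5: 168 on hand, pool $2,528.40 (≈ $15.0500 each)
After Aug 8: 451 on hand, pool $6,278.15 (≈ $13.9205 each)
Aug 9, sell 17: 17/451 × $6,278.15 → $236.64
After Aug 10: 518 on hand, pool $7,221.71 (≈ $13.9415 each)
After Aug 11: 646 on hand, pool $8,776.91 (≈ $13.5865 each)
After Aug 13: 757 on hand, pool $10,142.21 (≈ $13.3979 each)
Aug 16, sell 599: 599/757 × $10,142.21 → $8,025.34
Total COGS = $236.64 + $8,025.34 = $8,261.98
Ending inventory (cost pool remaining) = $2,116.87
Check: goods available $10,378.85 = COGS $8,261.98 + ending $2,116.87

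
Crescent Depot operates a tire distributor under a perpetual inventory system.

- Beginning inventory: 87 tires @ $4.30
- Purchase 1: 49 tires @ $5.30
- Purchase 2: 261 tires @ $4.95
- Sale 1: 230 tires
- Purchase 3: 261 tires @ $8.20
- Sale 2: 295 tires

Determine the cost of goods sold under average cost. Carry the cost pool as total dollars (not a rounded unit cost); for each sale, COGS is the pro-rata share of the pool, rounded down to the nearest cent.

COGS = $3,149.15

After Beginning: 87 on hand, pool $374.10 (≈ $4.3000 each)
After Purchase 1: 136 on hand, pool $633.80 (≈ $4.6603 each)
After Purchase 2: 397 on hand, pool $1,925.75 (≈ $4.8508 each)
Sale 1, sell 230: 230/397 × $1,925.75 → $1,115.67
After Purchase 3: 428 on hand, pool $2,950.28 (≈ $6.8932 each)
Sale 2, sell 295: 295/428 × $2,950.28 → $2,033.48
Total COGS = $1,115.67 + $2,033.48 = $3,149.15
Ending inventory (cost pool remaining) = $916.80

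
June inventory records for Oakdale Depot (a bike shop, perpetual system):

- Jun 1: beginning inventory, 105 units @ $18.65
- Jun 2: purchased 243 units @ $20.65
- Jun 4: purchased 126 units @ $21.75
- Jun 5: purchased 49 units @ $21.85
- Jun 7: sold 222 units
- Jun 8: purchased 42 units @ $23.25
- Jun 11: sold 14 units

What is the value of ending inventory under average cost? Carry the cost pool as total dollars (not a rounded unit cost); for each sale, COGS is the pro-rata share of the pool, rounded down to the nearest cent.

After Jun 1: 105 on hand, pool $1,958.25 (≈ $18.6500 each)
After Jun 2: 348 on hand, pool $6,976.20 (≈ $20.0466 each)
After Jun 4: 474 on hand, pool $9,716.70 (≈ $20.4994 each)
After Jun 5: 523 on hand, pool $10,787.35 (≈ $20.6259 each)
Jun 7, sell 222: 222/523 × $10,787.35 → $4,578.95
After Jun 8: 343 on hand, pool $7,184.90 (≈ $20.9472 each)
Jun 11, sell 14: 14/343 × $7,184.90 → $293.26
Total COGS = $4,578.95 + $293.26 = $4,872.21
Ending inventory (cost pool remaining) = $6,891.64

Ending inventory = $6,891.64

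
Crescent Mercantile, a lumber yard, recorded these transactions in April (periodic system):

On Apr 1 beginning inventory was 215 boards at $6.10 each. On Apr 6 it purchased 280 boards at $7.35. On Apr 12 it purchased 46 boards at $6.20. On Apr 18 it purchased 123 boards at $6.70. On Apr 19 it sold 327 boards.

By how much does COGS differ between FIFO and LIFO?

FIFO COGS: 215 @ $6.10 + 112 @ $7.35 = $2,134.70
LIFO COGS: 123 @ $6.70 + 46 @ $6.20 + 158 @ $7.35 = $2,270.60
Difference = |$2,134.70 − $2,270.60| = $135.90

$135.90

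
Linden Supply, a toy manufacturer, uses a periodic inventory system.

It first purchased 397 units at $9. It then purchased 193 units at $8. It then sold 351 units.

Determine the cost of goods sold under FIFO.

COGS = $3,159

Sale 1 (351) [FIFO — oldest first]: 351 @ $9 = $3,159
Ending inventory: 46 @ $9 + 193 @ $8 = $1,958
Check: goods available $5,117 = COGS $3,159 + ending $1,958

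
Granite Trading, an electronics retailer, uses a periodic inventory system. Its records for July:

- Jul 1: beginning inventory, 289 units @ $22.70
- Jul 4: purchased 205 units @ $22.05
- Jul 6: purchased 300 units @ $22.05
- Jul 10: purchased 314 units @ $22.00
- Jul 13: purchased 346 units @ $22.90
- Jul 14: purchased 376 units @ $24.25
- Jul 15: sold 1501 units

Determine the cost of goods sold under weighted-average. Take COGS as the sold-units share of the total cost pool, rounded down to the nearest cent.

Jul 15, sell 1501: 1501/1830 × $41,644.95 → $34,157.96
Ending inventory (cost pool remaining) = $7,486.99
Check: goods available $41,644.95 = COGS $34,157.96 + ending $7,486.99

COGS = $34,157.96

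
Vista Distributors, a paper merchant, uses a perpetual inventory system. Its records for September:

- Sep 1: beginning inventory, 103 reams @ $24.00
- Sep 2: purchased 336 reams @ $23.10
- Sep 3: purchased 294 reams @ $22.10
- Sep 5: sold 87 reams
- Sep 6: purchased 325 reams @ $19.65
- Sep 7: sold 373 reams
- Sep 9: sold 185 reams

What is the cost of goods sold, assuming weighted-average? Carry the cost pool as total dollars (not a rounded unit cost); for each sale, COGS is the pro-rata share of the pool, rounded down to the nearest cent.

After Sep 1: 103 on hand, pool $2,472.00 (≈ $24.0000 each)
After Sep 2: 439 on hand, pool $10,233.60 (≈ $23.3112 each)
After Sep 3: 733 on hand, pool $16,731.00 (≈ $22.8254 each)
Sep 5, sell 87: 87/733 × $16,731.00 → $1,985.80
After Sep 6: 971 on hand, pool $21,131.45 (≈ $21.7626 each)
Sep 7, sell 373: 373/971 × $21,131.45 → $8,117.43
Sep 9, sell 185: 185/598 × $13,014.02 → $4,026.07
Total COGS = $1,985.80 + $8,117.43 + $4,026.07 = $14,129.30
Ending inventory (cost pool remaining) = $8,987.95

COGS = $14,129.30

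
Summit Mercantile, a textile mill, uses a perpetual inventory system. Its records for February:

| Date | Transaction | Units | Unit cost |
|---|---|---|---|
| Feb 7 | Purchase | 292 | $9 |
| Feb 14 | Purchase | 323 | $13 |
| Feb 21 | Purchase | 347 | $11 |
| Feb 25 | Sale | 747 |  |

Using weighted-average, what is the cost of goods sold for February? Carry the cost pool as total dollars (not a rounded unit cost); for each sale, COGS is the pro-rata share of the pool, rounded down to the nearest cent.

After Feb 7: 292 on hand, pool $2,628.00 (≈ $9.0000 each)
After Feb 14: 615 on hand, pool $6,827.00 (≈ $11.1008 each)
After Feb 21: 962 on hand, pool $10,644.00 (≈ $11.0644 each)
Feb 25, sell 747: 747/962 × $10,644.00 → $8,265.14
Ending inventory (cost pool remaining) = $2,378.86

COGS = $8,265.14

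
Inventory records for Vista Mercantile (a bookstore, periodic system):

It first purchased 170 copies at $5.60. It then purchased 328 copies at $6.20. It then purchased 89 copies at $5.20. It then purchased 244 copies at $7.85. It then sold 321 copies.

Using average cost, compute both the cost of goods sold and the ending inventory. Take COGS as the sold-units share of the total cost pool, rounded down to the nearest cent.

COGS = $2,071.93; ending inventory = $3,291.87

Sale 1, sell 321: 321/831 × $5,363.80 → $2,071.93
Ending inventory (cost pool remaining) = $3,291.87
Check: goods available $5,363.80 = COGS $2,071.93 + ending $3,291.87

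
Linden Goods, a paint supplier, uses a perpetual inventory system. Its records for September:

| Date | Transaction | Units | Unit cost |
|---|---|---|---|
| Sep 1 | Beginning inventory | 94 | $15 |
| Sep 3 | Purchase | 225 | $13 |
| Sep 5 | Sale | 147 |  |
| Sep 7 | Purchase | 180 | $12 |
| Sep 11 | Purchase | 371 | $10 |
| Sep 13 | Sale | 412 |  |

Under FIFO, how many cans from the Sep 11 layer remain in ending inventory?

311

Sep 5, 147 sold [FIFO — oldest first]: 94 @ $15 + 53 @ $13 = $2,099
Sep 13, 412 sold [FIFO — oldest first]: 172 @ $13 + 180 @ $12 + 60 @ $10 = $4,996
Total COGS = $2,099 + $4,996 = $7,095
Ending inventory: 311 @ $10 = $3,110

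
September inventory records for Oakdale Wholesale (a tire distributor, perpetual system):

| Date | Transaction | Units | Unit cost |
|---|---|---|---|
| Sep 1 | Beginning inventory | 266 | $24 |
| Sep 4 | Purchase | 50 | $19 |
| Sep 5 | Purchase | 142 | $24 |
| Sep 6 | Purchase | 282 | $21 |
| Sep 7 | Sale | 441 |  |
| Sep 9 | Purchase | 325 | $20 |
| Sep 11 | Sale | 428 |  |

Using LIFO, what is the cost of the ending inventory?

Sep 7, 441 sold [LIFO — newest first]: 282 @ $21 + 142 @ $24 + 17 @ $19 = $9,653
Sep 11, 428 sold [LIFO — newest first]: 325 @ $20 + 33 @ $19 + 70 @ $24 = $8,807
Total COGS = $9,653 + $8,807 = $18,460
Ending inventory: 196 @ $24 = $4,704
Check: goods available $23,164 = COGS $18,460 + ending $4,704

Ending inventory = $4,704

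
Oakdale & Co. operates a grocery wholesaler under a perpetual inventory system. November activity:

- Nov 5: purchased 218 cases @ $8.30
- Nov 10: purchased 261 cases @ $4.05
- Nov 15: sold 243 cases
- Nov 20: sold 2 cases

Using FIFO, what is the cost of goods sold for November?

COGS = $1,918.75

Nov 15, 243 sold [FIFO — oldest first]: 218 @ $8.30 + 25 @ $4.05 = $1,910.65
Nov 20, 2 sold [FIFO — oldest first]: 2 @ $4.05 = $8.10
Total COGS = $1,910.65 + $8.10 = $1,918.75
Ending inventory: 234 @ $4.05 = $947.70
Check: goods available $2,866.45 = COGS $1,918.75 + ending $947.70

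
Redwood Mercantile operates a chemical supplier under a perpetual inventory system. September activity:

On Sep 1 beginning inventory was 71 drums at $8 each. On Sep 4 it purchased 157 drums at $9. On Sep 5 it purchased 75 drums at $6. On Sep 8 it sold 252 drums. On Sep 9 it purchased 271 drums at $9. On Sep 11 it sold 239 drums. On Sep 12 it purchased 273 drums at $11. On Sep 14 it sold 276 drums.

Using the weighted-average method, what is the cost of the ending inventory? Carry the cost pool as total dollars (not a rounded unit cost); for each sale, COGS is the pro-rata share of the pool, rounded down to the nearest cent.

Ending inventory = $839.82

After Sep 1: 71 on hand, pool $568.00 (≈ $8.0000 each)
After Sep 4: 228 on hand, pool $1,981.00 (≈ $8.6886 each)
After Sep 5: 303 on hand, pool $2,431.00 (≈ $8.0231 each)
Sep 8, sell 252: 252/303 × $2,431.00 → $2,021.82
After Sep 9: 322 on hand, pool $2,848.18 (≈ $8.8453 each)
Sep 11, sell 239: 239/322 × $2,848.18 → $2,114.02
After Sep 12: 356 on hand, pool $3,737.16 (≈ $10.4976 each)
Sep 14, sell 276: 276/356 × $3,737.16 → $2,897.34
Total COGS = $2,021.82 + $2,114.02 + $2,897.34 = $7,033.18
Ending inventory (cost pool remaining) = $839.82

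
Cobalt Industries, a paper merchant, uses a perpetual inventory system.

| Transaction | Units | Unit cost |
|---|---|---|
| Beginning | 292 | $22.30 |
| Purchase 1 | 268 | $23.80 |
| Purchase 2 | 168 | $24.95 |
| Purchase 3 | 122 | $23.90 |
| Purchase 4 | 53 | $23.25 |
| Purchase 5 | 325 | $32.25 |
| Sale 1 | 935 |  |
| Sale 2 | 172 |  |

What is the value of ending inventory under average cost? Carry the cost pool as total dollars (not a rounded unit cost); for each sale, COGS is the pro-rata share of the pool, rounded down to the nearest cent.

After Beginning: 292 on hand, pool $6,511.60 (≈ $22.3000 each)
After Purchase 1: 560 on hand, pool $12,890.00 (≈ $23.0179 each)
After Purchase 2: 728 on hand, pool $17,081.60 (≈ $23.4637 each)
After Purchase 3: 850 on hand, pool $19,997.40 (≈ $23.5264 each)
After Purchase 4: 903 on hand, pool $21,229.65 (≈ $23.5101 each)
After Purchase 5: 1228 on hand, pool $31,710.90 (≈ $25.8232 each)
Sale 1, sell 935: 935/1228 × $31,710.90 → $24,144.69
Sale 2, sell 172: 172/293 × $7,566.21 → $4,441.59
Total COGS = $24,144.69 + $4,441.59 = $28,586.28
Ending inventory (cost pool remaining) = $3,124.62

Ending inventory = $3,124.62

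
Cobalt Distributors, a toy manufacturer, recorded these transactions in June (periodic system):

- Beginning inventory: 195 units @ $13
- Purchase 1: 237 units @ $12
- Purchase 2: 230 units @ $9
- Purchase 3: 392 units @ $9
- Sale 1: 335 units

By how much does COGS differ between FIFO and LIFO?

FIFO COGS: 195 @ $13 + 140 @ $12 = $4,215
LIFO COGS: 335 @ $9 = $3,015
Difference = |$4,215 − $3,015| = $1,200

$1,200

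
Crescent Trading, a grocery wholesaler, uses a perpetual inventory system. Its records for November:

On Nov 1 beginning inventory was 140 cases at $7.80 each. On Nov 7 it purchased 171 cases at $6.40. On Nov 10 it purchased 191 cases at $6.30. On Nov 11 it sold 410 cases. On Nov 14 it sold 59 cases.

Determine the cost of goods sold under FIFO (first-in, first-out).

COGS = $3,181.80

Nov 11, 410 sold [FIFO — oldest first]: 140 @ $7.80 + 171 @ $6.40 + 99 @ $6.30 = $2,810.10
Nov 14, 59 sold [FIFO — oldest first]: 59 @ $6.30 = $371.70
Total COGS = $2,810.10 + $371.70 = $3,181.80
Ending inventory: 33 @ $6.30 = $207.90
Check: goods available $3,389.70 = COGS $3,181.80 + ending $207.90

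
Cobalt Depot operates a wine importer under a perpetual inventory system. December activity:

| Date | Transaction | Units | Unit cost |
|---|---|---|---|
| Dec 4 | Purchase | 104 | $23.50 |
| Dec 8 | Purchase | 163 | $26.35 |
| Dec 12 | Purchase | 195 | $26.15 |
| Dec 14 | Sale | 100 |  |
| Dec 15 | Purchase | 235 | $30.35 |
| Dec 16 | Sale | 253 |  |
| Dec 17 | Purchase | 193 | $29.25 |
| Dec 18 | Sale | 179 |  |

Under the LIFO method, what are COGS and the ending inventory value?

COGS = $15,453.70; ending inventory = $9,162.10

Dec 14, 100 sold [LIFO — newest first]: 100 @ $26.15 = $2,615.00
Dec 16, 253 sold [LIFO — newest first]: 235 @ $30.35 + 18 @ $26.15 = $7,602.95
Dec 18, 179 sold [LIFO — newest first]: 179 @ $29.25 = $5,235.75
Total COGS = $2,615.00 + $7,602.95 + $5,235.75 = $15,453.70
Ending inventory: 104 @ $23.50 + 163 @ $26.35 + 77 @ $26.15 + 14 @ $29.25 = $9,162.10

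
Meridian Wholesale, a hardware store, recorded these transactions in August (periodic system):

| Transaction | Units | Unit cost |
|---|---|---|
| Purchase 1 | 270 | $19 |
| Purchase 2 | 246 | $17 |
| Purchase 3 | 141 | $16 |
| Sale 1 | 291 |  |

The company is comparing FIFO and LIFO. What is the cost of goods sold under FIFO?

COGS = $5,487

FIFO COGS: 270 @ $19 + 21 @ $17 = $5,487
LIFO COGS: 141 @ $16 + 150 @ $17 = $4,806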